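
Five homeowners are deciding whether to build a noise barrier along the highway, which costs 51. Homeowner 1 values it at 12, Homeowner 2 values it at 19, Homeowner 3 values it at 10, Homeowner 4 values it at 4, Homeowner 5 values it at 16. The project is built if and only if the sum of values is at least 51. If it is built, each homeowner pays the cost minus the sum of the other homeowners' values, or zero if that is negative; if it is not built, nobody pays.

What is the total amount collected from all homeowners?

Total value 61 ≥ cost 51, so it is built.
Homeowner 1: others sum to 49; max(0, 51 - 49) = 2.
Homeowner 2: others sum to 42; max(0, 51 - 42) = 9.
Homeowner 3: others sum to 51; max(0, 51 - 51) = 0.
Homeowner 4: others sum to 57; max(0, 51 - 57) = 0.
Homeowner 5: others sum to 45; max(0, 51 - 45) = 6.
Total collected = 2 + 9 + 0 + 0 + 6 = 17.

17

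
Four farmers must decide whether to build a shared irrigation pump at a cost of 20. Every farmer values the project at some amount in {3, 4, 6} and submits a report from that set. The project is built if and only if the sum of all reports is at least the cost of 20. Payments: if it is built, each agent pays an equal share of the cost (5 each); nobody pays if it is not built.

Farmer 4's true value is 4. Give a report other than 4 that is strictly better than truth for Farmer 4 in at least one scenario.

Suppose Farmer 1 reports 4, Farmer 2 reports 6 and Farmer 3 reports 6.
Report 4: project built, pays 5, utility 4 - 5 = -1.
Report 3: project not built, utility 0.
So reporting 3 beats truth here (0 > -1).

3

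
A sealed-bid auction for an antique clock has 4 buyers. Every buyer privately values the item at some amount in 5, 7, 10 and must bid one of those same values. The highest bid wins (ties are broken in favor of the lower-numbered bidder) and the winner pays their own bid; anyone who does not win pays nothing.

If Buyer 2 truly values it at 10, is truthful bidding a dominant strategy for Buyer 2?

Consider the case where Buyer 1 bids 5, Buyer 3 bids 5 and Buyer 4 bids 5.
Truthful bid 10: wins, pays 10, utility 10 - 10 = 0.
Bid 7 instead: wins, pays 7, utility 10 - 7 = 3.
Since 3 > 0, bidding 7 is strictly better here, so truthful bidding is not dominant.

No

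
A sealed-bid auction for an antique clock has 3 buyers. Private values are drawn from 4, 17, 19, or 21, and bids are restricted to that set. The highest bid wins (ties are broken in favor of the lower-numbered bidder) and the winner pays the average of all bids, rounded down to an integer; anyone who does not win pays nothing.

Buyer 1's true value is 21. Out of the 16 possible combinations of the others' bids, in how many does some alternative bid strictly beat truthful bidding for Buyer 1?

Others bid (4, 4): truth gives 12; bid 4 gives 17 > 12. Violating.
Others bid (4, 17): truth gives 7; bid 17 gives 9 > 7. Violating.
Others bid (17, 4): truth gives 7; bid 17 gives 9 > 7. Violating.
Others bid (17, 17): truth gives 3; bid 17 gives 4 > 3. Violating.
Others bid (4, 19): truth gives 7; no alternative beats it.
Others bid (4, 21): truth gives 6; no alternative beats it.
(Checking all 16 profiles: 6 have a profitable deviation, 10 do not.)

6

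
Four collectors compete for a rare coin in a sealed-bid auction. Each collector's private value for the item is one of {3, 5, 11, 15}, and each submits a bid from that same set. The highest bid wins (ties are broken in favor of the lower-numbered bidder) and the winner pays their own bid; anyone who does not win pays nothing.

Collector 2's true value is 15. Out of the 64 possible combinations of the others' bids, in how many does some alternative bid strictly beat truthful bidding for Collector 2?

Others bid (3, 3, 3): truth gives 0; bid 5 gives 10 > 0. Violating.
Others bid (3, 3, 5): truth gives 0; bid 5 gives 10 > 0. Violating.
Others bid (3, 3, 11): truth gives 0; bid 11 gives 4 > 0. Violating.
Others bid (3, 5, 3): truth gives 0; bid 5 gives 10 > 0. Violating.
Others bid (3, 3, 15): truth gives 0; no alternative beats it.
Others bid (3, 5, 15): truth gives 0; no alternative beats it.
(Checking all 64 profiles: 18 have a profitable deviation, 46 do not.)

18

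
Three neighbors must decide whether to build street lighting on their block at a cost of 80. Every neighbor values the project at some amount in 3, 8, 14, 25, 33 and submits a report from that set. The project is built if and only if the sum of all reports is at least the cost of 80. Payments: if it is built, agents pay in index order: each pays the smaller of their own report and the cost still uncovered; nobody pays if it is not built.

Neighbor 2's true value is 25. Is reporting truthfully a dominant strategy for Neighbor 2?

Consider the case where Neighbor 1 reports 33 and Neighbor 3 reports 33.
Truthful report 25: project built, pays 25, utility 25 - 25 = 0.
Report 14 instead: project built, pays 14, utility 25 - 14 = 11.
Since 11 > 0, reporting 14 is strictly better here, so truthful reporting is not dominant.

No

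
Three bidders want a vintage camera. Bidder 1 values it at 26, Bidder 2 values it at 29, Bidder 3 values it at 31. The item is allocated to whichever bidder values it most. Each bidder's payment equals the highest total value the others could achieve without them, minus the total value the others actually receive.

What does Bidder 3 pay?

Bidder 3 has the highest value and receives the item.
Without Bidder 3, the item would go to the next-highest value, 29, so the others could achieve 29.
With Bidder 3 present and winning, the others receive nothing, so their total is 0.
Payment = 29 - 0 = 29.

29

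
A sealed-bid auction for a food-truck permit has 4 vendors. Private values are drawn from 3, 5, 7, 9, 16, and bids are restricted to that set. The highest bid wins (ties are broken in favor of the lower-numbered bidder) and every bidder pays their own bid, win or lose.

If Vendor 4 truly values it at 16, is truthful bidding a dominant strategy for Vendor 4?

Consider the case where Vendor 1 bids 3, Vendor 2 bids 3 and Vendor 3 bids 3.
Truthful bid 16: wins, pays 16, utility 16 - 16 = 0.
Bid 5 instead: wins, pays 5, utility 16 - 5 = 11.
Since 11 > 0, bidding 5 is strictly better here, so truthful bidding is not dominant.

No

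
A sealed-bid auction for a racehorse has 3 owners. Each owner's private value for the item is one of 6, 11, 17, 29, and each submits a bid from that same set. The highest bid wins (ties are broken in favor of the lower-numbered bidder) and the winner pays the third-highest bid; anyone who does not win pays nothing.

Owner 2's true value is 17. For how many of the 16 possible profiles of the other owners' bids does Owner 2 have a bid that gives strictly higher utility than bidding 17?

4

Others bid (6, 29): truth gives 0; bid 29 gives 11 > 0. Violating.
Others bid (11, 29): truth gives 0; bid 29 gives 6 > 0. Violating.
Others bid (17, 6): truth gives 0; bid 29 gives 11 > 0. Violating.
Others bid (17, 11): truth gives 0; bid 29 gives 6 > 0. Violating.
Others bid (6, 6): truth gives 11; no alternative beats it.
Others bid (6, 11): truth gives 11; no alternative beats it.
(Checking all 16 profiles: 4 have a profitable deviation, 12 do not.)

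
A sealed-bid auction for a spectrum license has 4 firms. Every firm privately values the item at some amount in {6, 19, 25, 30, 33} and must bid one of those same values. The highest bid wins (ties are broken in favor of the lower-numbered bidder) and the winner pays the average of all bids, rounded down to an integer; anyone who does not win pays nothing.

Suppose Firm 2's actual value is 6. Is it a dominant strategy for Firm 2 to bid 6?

Check each profile of the others' bids and compare truth against every alternative bid.
Others bid (6, 19, 19): truth gives 0, best alternative gives -9.
Others bid (6, 6, 19): truth gives 0, best alternative gives -6.
Others bid (6, 19, 6): truth gives 0, best alternative gives -6.
Others bid (6, 6, 6): truth gives 0, best alternative gives -3.
Others bid (6, 6, 25): truth gives 0, best alternative gives 0.
Others bid (6, 6, 30): truth gives 0, best alternative gives 0.
(Remaining 119 profiles checked similarly; truth is weakly best in each.)
In every case the truthful bid is at least as good as any alternative, so it is a dominant strategy.

Yes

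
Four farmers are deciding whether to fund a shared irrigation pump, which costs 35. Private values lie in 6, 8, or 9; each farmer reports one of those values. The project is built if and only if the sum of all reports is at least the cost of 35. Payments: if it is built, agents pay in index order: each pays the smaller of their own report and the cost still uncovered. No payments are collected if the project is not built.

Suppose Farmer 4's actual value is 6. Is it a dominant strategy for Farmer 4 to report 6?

Check each profile of the others' reports and compare truth against every alternative report.
Others report (9, 9, 9): truth gives 0, best alternative gives -2.
Others report (6, 6, 6): truth gives 0, best alternative gives 0.
Others report (6, 6, 8): truth gives 0, best alternative gives 0.
Others report (6, 6, 9): truth gives 0, best alternative gives 0.
Others report (6, 8, 6): truth gives 0, best alternative gives 0.
Others report (6, 8, 8): truth gives 0, best alternative gives 0.
(Remaining 21 profiles checked similarly; truth is weakly best in each.)
In every case the truthful report is at least as good as any alternative, so it is a dominant strategy.

Yes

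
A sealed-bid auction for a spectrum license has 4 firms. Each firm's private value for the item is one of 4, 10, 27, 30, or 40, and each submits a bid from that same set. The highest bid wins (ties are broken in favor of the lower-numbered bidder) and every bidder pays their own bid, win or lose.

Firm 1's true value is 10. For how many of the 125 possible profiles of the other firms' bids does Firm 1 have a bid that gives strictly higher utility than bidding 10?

118

Others bid (4, 4, 4): truth gives 0; bid 4 gives 6 > 0. Violating.
Others bid (4, 4, 27): truth gives -10; bid 4 gives -4 > -10. Violating.
Others bid (4, 4, 30): truth gives -10; bid 4 gives -4 > -10. Violating.
Others bid (4, 4, 40): truth gives -10; bid 4 gives -4 > -10. Violating.
Others bid (4, 4, 10): truth gives 0; no alternative beats it.
Others bid (4, 10, 4): truth gives 0; no alternative beats it.
(Checking all 125 profiles: 118 have a profitable deviation, 7 do not.)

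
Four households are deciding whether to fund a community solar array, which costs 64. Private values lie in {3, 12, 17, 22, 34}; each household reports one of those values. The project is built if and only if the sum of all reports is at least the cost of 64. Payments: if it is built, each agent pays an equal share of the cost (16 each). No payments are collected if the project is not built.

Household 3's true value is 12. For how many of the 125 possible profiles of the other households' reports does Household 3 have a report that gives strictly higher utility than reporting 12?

Others report (3, 17, 34): truth gives -4; report 3 gives 0 > -4. Violating.
Others report (3, 22, 34): truth gives -4; report 3 gives 0 > -4. Violating.
Others report (3, 34, 17): truth gives -4; report 3 gives 0 > -4. Violating.
Others report (3, 34, 22): truth gives -4; report 3 gives 0 > -4. Violating.
Others report (3, 3, 3): truth gives 0; no alternative beats it.
Others report (3, 3, 12): truth gives 0; no alternative beats it.
(Checking all 125 profiles: 21 have a profitable deviation, 104 do not.)

21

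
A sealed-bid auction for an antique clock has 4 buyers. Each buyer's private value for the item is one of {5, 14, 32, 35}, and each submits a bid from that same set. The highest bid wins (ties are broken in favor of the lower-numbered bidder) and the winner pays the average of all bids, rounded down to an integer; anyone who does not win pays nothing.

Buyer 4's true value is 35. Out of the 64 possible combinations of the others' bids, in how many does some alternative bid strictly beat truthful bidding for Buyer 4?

5

Others bid (5, 5, 5): truth gives 23; bid 14 gives 28 > 23. Violating.
Others bid (5, 14, 14): truth gives 18; bid 32 gives 19 > 18. Violating.
Others bid (14, 5, 14): truth gives 18; bid 32 gives 19 > 18. Violating.
Others bid (14, 14, 5): truth gives 18; bid 32 gives 19 > 18. Violating.
Others bid (5, 5, 14): truth gives 21; no alternative beats it.
Others bid (5, 5, 32): truth gives 16; no alternative beats it.
(Checking all 64 profiles: 5 have a profitable deviation, 59 do not.)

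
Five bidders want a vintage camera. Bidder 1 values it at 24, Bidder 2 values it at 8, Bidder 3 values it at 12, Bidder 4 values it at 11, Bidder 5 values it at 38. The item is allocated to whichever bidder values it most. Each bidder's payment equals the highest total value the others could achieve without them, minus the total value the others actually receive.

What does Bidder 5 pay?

24

Bidder 5 has the highest value and receives the item.
Without Bidder 5, the item would go to the next-highest value, 24, so the others could achieve 24.
With Bidder 5 present and winning, the others receive nothing, so their total is 0.
Payment = 24 - 0 = 24.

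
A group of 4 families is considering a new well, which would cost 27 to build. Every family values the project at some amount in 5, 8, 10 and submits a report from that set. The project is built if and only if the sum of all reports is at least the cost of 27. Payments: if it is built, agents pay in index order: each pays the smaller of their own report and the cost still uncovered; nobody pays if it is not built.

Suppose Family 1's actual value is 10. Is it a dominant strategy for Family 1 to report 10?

Consider the case where Family 2 reports 5, Family 3 reports 5 and Family 4 reports 10.
Truthful report 10: project built, pays 10, utility 10 - 10 = 0.
Report 8 instead: project built, pays 8, utility 10 - 8 = 2.
Since 2 > 0, reporting 8 is strictly better here, so truthful reporting is not dominant.

No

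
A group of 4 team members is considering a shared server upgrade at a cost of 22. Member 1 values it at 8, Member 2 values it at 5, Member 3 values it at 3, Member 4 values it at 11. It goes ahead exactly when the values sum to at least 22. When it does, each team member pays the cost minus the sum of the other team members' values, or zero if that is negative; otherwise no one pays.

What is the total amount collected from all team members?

9

Total value 27 ≥ cost 22, so it is built.
Member 1: others sum to 19; max(0, 22 - 19) = 3.
Member 2: others sum to 22; max(0, 22 - 22) = 0.
Member 3: others sum to 24; max(0, 22 - 24) = 0.
Member 4: others sum to 16; max(0, 22 - 16) = 6.
Total collected = 3 + 0 + 0 + 6 = 9.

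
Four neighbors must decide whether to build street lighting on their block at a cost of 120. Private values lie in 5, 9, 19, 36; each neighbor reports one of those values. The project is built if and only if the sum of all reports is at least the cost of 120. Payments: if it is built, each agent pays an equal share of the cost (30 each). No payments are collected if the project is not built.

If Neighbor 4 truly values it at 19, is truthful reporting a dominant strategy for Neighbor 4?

Consider the case where Neighbor 1 reports 36, Neighbor 2 reports 36 and Neighbor 3 reports 36.
Truthful report 19: project built, pays 30, utility 19 - 30 = -11.
Report 5 instead: project not built, utility 0.
Since 0 > -11, reporting 5 is strictly better here, so truthful reporting is not dominant.

No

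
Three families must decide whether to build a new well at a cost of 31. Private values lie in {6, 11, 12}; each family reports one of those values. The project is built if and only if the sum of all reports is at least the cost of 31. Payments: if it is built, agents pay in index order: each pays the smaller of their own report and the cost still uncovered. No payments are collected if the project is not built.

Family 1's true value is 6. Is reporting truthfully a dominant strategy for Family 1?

Check each profile of the others' reports and compare truth against every alternative report.
Others report (11, 11): truth gives 0, best alternative gives -5.
Others report (11, 12): truth gives 0, best alternative gives -5.
Others report (12, 11): truth gives 0, best alternative gives -5.
Others report (12, 12): truth gives 0, best alternative gives -5.
Others report (6, 6): truth gives 0, best alternative gives 0.
Others report (6, 11): truth gives 0, best alternative gives 0.
(Remaining 3 profiles checked similarly; truth is weakly best in each.)
In every case the truthful report is at least as good as any alternative, so it is a dominant strategy.

Yes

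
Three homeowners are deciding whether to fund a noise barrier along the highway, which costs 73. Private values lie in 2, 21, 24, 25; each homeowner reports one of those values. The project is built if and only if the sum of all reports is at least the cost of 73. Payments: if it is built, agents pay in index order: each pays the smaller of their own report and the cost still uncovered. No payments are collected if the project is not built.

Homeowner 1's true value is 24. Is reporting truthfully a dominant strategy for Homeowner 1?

Yes

Check each profile of the others' reports and compare truth against every alternative report.
Others report (2, 2): truth gives 0, best alternative gives 0.
Others report (2, 21): truth gives 0, best alternative gives 0.
Others report (2, 24): truth gives 0, best alternative gives 0.
Others report (2, 25): truth gives 0, best alternative gives 0.
Others report (21, 2): truth gives 0, best alternative gives 0.
Others report (21, 21): truth gives 0, best alternative gives 0.
(Remaining 10 profiles checked similarly; truth is weakly best in each.)
In every case the truthful report is at least as good as any alternative, so it is a dominant strategy.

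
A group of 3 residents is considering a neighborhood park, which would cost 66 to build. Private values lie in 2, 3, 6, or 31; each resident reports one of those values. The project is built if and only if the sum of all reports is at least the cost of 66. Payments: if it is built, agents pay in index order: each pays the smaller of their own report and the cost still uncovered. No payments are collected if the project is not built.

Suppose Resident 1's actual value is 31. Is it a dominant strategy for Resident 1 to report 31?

No

Consider the case where Resident 2 reports 31 and Resident 3 reports 31.
Truthful report 31: project built, pays 31, utility 31 - 31 = 0.
Report 6 instead: project built, pays 6, utility 31 - 6 = 25.
Since 25 > 0, reporting 6 is strictly better here, so truthful reporting is not dominant.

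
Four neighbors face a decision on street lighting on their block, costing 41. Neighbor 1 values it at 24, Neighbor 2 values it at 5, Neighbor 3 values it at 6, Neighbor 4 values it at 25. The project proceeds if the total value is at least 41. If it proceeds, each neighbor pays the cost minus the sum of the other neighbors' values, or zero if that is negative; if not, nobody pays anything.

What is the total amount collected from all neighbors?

Total value 60 ≥ cost 41, so it is built.
Neighbor 1: others sum to 36; max(0, 41 - 36) = 5.
Neighbor 2: others sum to 55; max(0, 41 - 55) = 0.
Neighbor 3: others sum to 54; max(0, 41 - 54) = 0.
Neighbor 4: others sum to 35; max(0, 41 - 35) = 6.
Total collected = 5 + 0 + 0 + 6 = 11.

11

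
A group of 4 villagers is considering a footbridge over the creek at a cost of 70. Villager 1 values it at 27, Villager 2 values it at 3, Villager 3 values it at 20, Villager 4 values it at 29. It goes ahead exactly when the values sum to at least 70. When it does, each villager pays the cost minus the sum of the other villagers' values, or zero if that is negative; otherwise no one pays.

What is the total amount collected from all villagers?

49

Total value 79 ≥ cost 70, so it is built.
Villager 1: others sum to 52; max(0, 70 - 52) = 18.
Villager 2: others sum to 76; max(0, 70 - 76) = 0.
Villager 3: others sum to 59; max(0, 70 - 59) = 11.
Villager 4: others sum to 50; max(0, 70 - 50) = 20.
Total collected = 18 + 0 + 11 + 20 = 49.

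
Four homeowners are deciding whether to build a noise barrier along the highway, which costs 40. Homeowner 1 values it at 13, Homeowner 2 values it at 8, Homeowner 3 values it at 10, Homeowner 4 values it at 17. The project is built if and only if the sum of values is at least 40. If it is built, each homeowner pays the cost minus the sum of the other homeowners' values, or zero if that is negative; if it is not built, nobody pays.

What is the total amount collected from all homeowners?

Total value 48 ≥ cost 40, so it is built.
Homeowner 1: others sum to 35; max(0, 40 - 35) = 5.
Homeowner 2: others sum to 40; max(0, 40 - 40) = 0.
Homeowner 3: others sum to 38; max(0, 40 - 38) = 2.
Homeowner 4: others sum to 31; max(0, 40 - 31) = 9.
Total collected = 5 + 0 + 2 + 9 = 16.

16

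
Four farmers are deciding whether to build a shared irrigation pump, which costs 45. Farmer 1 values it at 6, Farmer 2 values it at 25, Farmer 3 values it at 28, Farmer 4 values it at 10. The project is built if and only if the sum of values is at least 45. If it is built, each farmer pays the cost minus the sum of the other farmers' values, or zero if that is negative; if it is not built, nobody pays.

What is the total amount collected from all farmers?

Total value 69 ≥ cost 45, so it is built.
Farmer 1: others sum to 63; max(0, 45 - 63) = 0.
Farmer 2: others sum to 44; max(0, 45 - 44) = 1.
Farmer 3: others sum to 41; max(0, 45 - 41) = 4.
Farmer 4: others sum to 59; max(0, 45 - 59) = 0.
Total collected = 0 + 1 + 4 + 0 = 5.

5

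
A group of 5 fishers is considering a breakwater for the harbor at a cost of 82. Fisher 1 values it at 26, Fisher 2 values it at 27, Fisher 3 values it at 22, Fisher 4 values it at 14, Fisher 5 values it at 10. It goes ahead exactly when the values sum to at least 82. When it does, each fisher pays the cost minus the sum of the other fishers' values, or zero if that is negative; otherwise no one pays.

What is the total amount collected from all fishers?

Total value 99 ≥ cost 82, so it is built.
Fisher 1: others sum to 73; max(0, 82 - 73) = 9.
Fisher 2: others sum to 72; max(0, 82 - 72) = 10.
Fisher 3: others sum to 77; max(0, 82 - 77) = 5.
Fisher 4: others sum to 85; max(0, 82 - 85) = 0.
Fisher 5: others sum to 89; max(0, 82 - 89) = 0.
Total collected = 9 + 10 + 5 + 0 + 0 = 24.

24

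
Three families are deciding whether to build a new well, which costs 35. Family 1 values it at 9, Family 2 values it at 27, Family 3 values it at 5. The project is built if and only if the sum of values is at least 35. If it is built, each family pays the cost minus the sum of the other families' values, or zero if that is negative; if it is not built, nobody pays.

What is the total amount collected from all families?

24

Total value 41 ≥ cost 35, so it is built.
Family 1: others sum to 32; max(0, 35 - 32) = 3.
Family 2: others sum to 14; max(0, 35 - 14) = 21.
Family 3: others sum to 36; max(0, 35 - 36) = 0.
Total collected = 3 + 21 + 0 = 24.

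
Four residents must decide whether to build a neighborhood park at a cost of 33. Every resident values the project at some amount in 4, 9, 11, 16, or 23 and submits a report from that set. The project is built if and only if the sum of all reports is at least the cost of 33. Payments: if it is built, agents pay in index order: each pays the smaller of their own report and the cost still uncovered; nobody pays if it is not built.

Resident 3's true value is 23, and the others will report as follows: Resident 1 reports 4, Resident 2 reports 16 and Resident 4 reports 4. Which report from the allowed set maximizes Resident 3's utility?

Report 4: project not built, utility 0.
Report 9: project built, pays 9, utility 23 - 9 = 14.
Report 11: project built, pays 11, utility 23 - 11 = 12.
Report 16: project built, pays 13, utility 23 - 13 = 10.
Report 23: project built, pays 13, utility 23 - 13 = 10.
The best choice is 9 with utility 14.

9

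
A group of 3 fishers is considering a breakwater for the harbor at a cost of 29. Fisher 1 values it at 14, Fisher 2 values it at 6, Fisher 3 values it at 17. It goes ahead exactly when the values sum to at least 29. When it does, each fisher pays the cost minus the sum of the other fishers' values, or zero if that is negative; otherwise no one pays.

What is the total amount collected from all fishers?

Total value 37 ≥ cost 29, so it is built.
Fisher 1: others sum to 23; max(0, 29 - 23) = 6.
Fisher 2: others sum to 31; max(0, 29 - 31) = 0.
Fisher 3: others sum to 20; max(0, 29 - 20) = 9.
Total collected = 6 + 0 + 9 = 15.

15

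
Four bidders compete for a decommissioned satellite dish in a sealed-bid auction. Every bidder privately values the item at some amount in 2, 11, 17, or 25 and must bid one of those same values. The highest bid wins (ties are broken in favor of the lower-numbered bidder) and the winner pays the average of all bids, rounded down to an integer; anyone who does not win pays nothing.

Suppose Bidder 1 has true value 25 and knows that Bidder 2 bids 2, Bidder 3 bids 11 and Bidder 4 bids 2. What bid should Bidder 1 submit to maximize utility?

11

Bid 2: loses, pays 0, utility 0.
Bid 11: wins, pays 6, utility 25 - 6 = 19.
Bid 17: wins, pays 8, utility 25 - 8 = 17.
Bid 25: wins, pays 10, utility 25 - 10 = 15.
The best choice is 11 with utility 19.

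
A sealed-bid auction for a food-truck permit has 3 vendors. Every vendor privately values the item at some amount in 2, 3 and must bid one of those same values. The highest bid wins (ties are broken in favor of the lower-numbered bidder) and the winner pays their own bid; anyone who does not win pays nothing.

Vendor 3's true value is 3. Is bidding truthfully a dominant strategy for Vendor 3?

Check each profile of the others' bids and compare truth against every alternative bid.
Others bid (2, 2): truth gives 0, best alternative gives 0.
Others bid (2, 3): truth gives 0, best alternative gives 0.
Others bid (3, 2): truth gives 0, best alternative gives 0.
Others bid (3, 3): truth gives 0, best alternative gives 0.
In every case the truthful bid is at least as good as any alternative, so it is a dominant strategy.

Yes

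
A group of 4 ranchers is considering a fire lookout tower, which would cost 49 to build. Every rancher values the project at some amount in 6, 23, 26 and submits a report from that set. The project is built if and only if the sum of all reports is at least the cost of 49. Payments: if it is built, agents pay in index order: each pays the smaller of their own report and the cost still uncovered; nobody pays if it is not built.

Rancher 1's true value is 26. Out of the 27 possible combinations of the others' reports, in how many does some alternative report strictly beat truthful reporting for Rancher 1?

26

Others report (6, 6, 23): truth gives 0; report 23 gives 3 > 0. Violating.
Others report (6, 6, 26): truth gives 0; report 23 gives 3 > 0. Violating.
Others report (6, 23, 6): truth gives 0; report 23 gives 3 > 0. Violating.
Others report (6, 23, 23): truth gives 0; report 6 gives 20 > 0. Violating.
Others report (6, 6, 6): truth gives 0; no alternative beats it.
(Checking all 27 profiles: 26 have a profitable deviation, 1 does not.)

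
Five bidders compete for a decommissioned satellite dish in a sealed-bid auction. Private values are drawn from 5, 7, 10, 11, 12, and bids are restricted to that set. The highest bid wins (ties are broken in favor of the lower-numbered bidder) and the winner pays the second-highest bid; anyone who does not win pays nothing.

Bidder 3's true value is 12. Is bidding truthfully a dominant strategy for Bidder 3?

Yes

Check each profile of the others' bids and compare truth against every alternative bid.
Others bid (5, 11, 5, 5): truth gives 1, best alternative gives 0.
Others bid (5, 11, 5, 7): truth gives 1, best alternative gives 0.
Others bid (5, 11, 5, 10): truth gives 1, best alternative gives 0.
Others bid (5, 11, 5, 11): truth gives 1, best alternative gives 0.
Others bid (5, 11, 7, 5): truth gives 1, best alternative gives 0.
Others bid (5, 11, 7, 7): truth gives 1, best alternative gives 0.
(Remaining 619 profiles checked similarly; truth is weakly best in each.)
In every case the truthful bid is at least as good as any alternative, so it is a dominant strategy.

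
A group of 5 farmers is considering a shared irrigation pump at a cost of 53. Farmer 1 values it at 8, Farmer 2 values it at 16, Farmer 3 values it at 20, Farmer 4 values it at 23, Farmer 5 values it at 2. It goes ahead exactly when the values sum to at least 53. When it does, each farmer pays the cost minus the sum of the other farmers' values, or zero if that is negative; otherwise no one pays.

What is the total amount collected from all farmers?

11

Total value 69 ≥ cost 53, so it is built.
Farmer 1: others sum to 61; max(0, 53 - 61) = 0.
Farmer 2: others sum to 53; max(0, 53 - 53) = 0.
Farmer 3: others sum to 49; max(0, 53 - 49) = 4.
Farmer 4: others sum to 46; max(0, 53 - 46) = 7.
Farmer 5: others sum to 67; max(0, 53 - 67) = 0.
Total collected = 0 + 0 + 4 + 7 + 0 = 11.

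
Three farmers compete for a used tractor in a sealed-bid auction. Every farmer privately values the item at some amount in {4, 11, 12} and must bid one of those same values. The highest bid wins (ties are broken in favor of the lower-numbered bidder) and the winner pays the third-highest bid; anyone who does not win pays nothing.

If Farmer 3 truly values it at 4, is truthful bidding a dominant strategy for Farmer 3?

Check each profile of the others' bids and compare truth against every alternative bid.
Others bid (4, 4): truth gives 0, best alternative gives 0.
Others bid (4, 11): truth gives 0, best alternative gives 0.
Others bid (4, 12): truth gives 0, best alternative gives 0.
Others bid (11, 4): truth gives 0, best alternative gives 0.
Others bid (11, 11): truth gives 0, best alternative gives 0.
Others bid (11, 12): truth gives 0, best alternative gives 0.
(Remaining 3 profiles checked similarly; truth is weakly best in each.)
In every case the truthful bid is at least as good as any alternative, so it is a dominant strategy.

Yes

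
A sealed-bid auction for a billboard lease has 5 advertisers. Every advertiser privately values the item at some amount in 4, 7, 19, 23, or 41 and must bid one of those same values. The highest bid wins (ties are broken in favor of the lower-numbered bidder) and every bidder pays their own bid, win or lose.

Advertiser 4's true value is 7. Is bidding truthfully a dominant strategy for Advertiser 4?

No

Consider the case where Advertiser 1 bids 4, Advertiser 2 bids 4, Advertiser 3 bids 4 and Advertiser 5 bids 19.
Truthful bid 7: loses but pays 7, utility -7.
Bid 4 instead: loses but pays 4, utility -4.
Since -4 > -7, bidding 4 is strictly better here, so truthful bidding is not dominant.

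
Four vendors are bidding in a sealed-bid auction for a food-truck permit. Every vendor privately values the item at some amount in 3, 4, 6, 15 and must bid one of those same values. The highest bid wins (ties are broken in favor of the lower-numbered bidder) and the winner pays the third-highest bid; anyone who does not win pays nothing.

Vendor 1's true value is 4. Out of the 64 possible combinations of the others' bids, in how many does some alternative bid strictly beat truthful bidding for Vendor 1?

6

Others bid (3, 3, 6): truth gives 0; bid 6 gives 1 > 0. Violating.
Others bid (3, 3, 15): truth gives 0; bid 15 gives 1 > 0. Violating.
Others bid (3, 6, 3): truth gives 0; bid 6 gives 1 > 0. Violating.
Others bid (3, 15, 3): truth gives 0; bid 15 gives 1 > 0. Violating.
Others bid (3, 3, 3): truth gives 1; no alternative beats it.
Others bid (3, 3, 4): truth gives 1; no alternative beats it.
(Checking all 64 profiles: 6 have a profitable deviation, 58 do not.)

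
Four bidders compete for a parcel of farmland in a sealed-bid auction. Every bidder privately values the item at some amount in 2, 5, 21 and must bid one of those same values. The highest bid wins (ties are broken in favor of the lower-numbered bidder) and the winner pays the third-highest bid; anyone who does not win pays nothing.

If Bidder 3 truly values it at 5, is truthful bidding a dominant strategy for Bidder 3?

No

Consider the case where Bidder 1 bids 2, Bidder 2 bids 2 and Bidder 4 bids 21.
Truthful bid 5: loses, pays 0, utility 0.
Bid 21 instead: wins, pays 2, utility 5 - 2 = 3.
Since 3 > 0, bidding 21 is strictly better here, so truthful bidding is not dominant.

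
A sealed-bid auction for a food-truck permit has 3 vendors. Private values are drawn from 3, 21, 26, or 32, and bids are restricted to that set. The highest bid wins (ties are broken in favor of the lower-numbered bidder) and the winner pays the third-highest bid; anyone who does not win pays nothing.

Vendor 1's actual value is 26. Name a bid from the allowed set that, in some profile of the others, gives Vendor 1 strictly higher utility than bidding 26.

32

Suppose Vendor 2 bids 3 and Vendor 3 bids 32.
Bid 26: loses, pays 0, utility 0.
Bid 32: wins, pays 3, utility 26 - 3 = 23.
So bidding 32 beats truth here (23 > 0).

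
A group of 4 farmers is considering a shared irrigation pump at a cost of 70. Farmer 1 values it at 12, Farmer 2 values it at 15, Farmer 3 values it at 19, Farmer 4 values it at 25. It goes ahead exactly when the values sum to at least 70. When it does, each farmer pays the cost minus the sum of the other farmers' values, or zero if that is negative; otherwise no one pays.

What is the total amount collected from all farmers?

67

Total value 71 ≥ cost 70, so it is built.
Farmer 1: others sum to 59; max(0, 70 - 59) = 11.
Farmer 2: others sum to 56; max(0, 70 - 56) = 14.
Farmer 3: others sum to 52; max(0, 70 - 52) = 18.
Farmer 4: others sum to 46; max(0, 70 - 46) = 24.
Total collected = 11 + 14 + 18 + 24 = 67.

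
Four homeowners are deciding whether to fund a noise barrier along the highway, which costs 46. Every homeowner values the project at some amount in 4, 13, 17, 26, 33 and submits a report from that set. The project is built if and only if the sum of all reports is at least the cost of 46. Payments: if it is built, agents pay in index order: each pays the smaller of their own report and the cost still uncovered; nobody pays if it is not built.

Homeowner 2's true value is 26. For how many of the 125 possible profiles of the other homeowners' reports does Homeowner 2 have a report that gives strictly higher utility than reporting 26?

Others report (4, 4, 26): truth gives 0; report 13 gives 13 > 0. Violating.
Others report (4, 4, 33): truth gives 0; report 13 gives 13 > 0. Violating.
Others report (4, 13, 13): truth gives 0; report 17 gives 9 > 0. Violating.
Others report (4, 13, 17): truth gives 0; report 13 gives 13 > 0. Violating.
Others report (4, 4, 4): truth gives 0; no alternative beats it.
Others report (4, 4, 13): truth gives 0; no alternative beats it.
(Checking all 125 profiles: 117 have a profitable deviation, 8 do not.)

117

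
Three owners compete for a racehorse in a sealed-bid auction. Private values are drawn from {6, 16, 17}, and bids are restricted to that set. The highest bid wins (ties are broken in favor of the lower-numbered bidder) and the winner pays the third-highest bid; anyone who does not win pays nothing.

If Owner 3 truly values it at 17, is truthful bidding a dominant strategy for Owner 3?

Yes

Check each profile of the others' bids and compare truth against every alternative bid.
Others bid (6, 16): truth gives 11, best alternative gives 0.
Others bid (16, 6): truth gives 11, best alternative gives 0.
Others bid (16, 16): truth gives 1, best alternative gives 0.
Others bid (6, 6): truth gives 11, best alternative gives 11.
Others bid (6, 17): truth gives 0, best alternative gives 0.
Others bid (16, 17): truth gives 0, best alternative gives 0.
(Remaining 3 profiles checked similarly; truth is weakly best in each.)
In every case the truthful bid is at least as good as any alternative, so it is a dominant strategy.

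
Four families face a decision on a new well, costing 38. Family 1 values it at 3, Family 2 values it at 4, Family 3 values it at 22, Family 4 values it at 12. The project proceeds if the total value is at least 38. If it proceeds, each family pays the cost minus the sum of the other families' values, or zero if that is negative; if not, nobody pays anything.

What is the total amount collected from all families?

Total value 41 ≥ cost 38, so it is built.
Family 1: others sum to 38; max(0, 38 - 38) = 0.
Family 2: others sum to 37; max(0, 38 - 37) = 1.
Family 3: others sum to 19; max(0, 38 - 19) = 19.
Family 4: others sum to 29; max(0, 38 - 29) = 9.
Total collected = 0 + 1 + 19 + 9 = 29.

29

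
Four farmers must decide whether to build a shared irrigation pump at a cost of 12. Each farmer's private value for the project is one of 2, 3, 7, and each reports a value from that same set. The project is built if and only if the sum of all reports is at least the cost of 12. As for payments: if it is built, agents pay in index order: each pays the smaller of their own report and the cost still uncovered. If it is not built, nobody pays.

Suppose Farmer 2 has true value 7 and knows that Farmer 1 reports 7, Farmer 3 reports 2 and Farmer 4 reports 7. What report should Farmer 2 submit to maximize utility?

2

Report 2: project built, pays 2, utility 7 - 2 = 5.
Report 3: project built, pays 3, utility 7 - 3 = 4.
Report 7: project built, pays 5, utility 7 - 5 = 2.
The best choice is 2 with utility 5.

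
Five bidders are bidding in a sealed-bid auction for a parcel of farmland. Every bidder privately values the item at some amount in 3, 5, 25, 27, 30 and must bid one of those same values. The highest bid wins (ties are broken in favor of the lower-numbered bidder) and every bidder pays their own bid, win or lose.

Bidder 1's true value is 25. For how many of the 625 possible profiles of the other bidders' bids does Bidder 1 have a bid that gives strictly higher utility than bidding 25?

560

Others bid (3, 3, 3, 3): truth gives 0; bid 3 gives 22 > 0. Violating.
Others bid (3, 3, 3, 5): truth gives 0; bid 5 gives 20 > 0. Violating.
Others bid (3, 3, 3, 27): truth gives -25; bid 27 gives -2 > -25. Violating.
Others bid (3, 3, 3, 30): truth gives -25; bid 3 gives -3 > -25. Violating.
Others bid (3, 3, 3, 25): truth gives 0; no alternative beats it.
Others bid (3, 3, 5, 25): truth gives 0; no alternative beats it.
(Checking all 625 profiles: 560 have a profitable deviation, 65 do not.)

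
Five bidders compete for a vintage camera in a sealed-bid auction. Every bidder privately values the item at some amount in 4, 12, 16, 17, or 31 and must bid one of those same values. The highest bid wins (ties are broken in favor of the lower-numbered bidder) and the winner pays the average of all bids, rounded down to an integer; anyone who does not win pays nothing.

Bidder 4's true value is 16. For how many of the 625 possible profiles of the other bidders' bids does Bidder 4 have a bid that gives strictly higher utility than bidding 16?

Others bid (4, 4, 4, 4): truth gives 10; bid 12 gives 11 > 10. Violating.
Others bid (4, 4, 4, 12): truth gives 8; bid 12 gives 9 > 8. Violating.
Others bid (4, 4, 4, 17): truth gives 0; bid 17 gives 7 > 0. Violating.
Others bid (4, 4, 4, 31): truth gives 0; bid 31 gives 2 > 0. Violating.
Others bid (4, 4, 4, 16): truth gives 8; no alternative beats it.
Others bid (4, 4, 12, 4): truth gives 8; no alternative beats it.
(Checking all 625 profiles: 121 have a profitable deviation, 504 do not.)

121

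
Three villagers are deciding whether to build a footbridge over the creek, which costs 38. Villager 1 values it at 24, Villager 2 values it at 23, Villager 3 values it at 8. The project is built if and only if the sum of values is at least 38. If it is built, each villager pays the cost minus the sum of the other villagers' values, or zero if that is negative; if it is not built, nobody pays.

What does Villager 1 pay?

Total value 55 ≥ cost 38, so the project is built.
The other villagers' values sum to 31.
Cost minus that sum is 38 - 31 = 7.

7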